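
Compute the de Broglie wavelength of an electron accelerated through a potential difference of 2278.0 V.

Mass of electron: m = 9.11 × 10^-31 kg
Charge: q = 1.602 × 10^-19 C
2.57 × 10^-11 m

When a particle is accelerated through voltage V, it gains kinetic energy KE = qV.

The de Broglie wavelength is then λ = h/√(2mqV):

λ = h/√(2mqV)
λ = (6.626 × 10^-34 J·s) / √(2 × 9.11 × 10^-31 kg × 1.602 × 10^-19 C × 2278.0 V)
λ = 2.57 × 10^-11 m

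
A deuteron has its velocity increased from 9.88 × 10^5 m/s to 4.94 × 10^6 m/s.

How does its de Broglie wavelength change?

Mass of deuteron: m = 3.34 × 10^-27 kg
The wavelength decreases by a factor of 5.

Using λ = h/(mv):

Initial wavelength: λ₁ = h/(mv₁) = 2.01 × 10^-13 m
Final wavelength: λ₂ = h/(mv₂) = 4.02 × 10^-14 m

Since λ ∝ 1/v, when velocity increases by a factor of 5, the wavelength decreases by a factor of 5.

λ₂/λ₁ = v₁/v₂ = 1/5

The wavelength decreases by a factor of 5.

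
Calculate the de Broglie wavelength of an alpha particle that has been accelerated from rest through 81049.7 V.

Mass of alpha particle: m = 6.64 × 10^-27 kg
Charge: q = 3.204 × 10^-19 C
3.57 × 10^-14 m

When a particle is accelerated through voltage V, it gains kinetic energy KE = qV.

The de Broglie wavelength is then λ = h/√(2mqV):

λ = h/√(2mqV)
λ = (6.626 × 10^-34 J·s) / √(2 × 6.64 × 10^-27 kg × 3.204 × 10^-19 C × 81049.7 V)
λ = 3.57 × 10^-14 m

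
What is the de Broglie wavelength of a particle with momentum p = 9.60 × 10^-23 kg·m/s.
6.90 × 10^-12 m

Using the de Broglie relation λ = h/p:

λ = h/p
λ = (6.626 × 10^-34 J·s) / (9.60 × 10^-23 kg·m/s)
λ = 6.90 × 10^-12 m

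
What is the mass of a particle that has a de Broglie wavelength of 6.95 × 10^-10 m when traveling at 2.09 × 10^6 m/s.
4.56 × 10^-31 kg

From the de Broglie relation λ = h/(mv), we solve for m:

m = h/(λv)
m = (6.626 × 10^-34 J·s) / (6.95 × 10^-10 m × 2.09 × 10^6 m/s)
m = 4.56 × 10^-31 kg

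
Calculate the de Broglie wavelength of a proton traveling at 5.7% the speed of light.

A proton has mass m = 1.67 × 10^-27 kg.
2.32 × 10^-14 m

Using the de Broglie relation λ = h/(mv):

v = 5.7% × c = 1.709 × 10^7 m/s

λ = h/(mv)
λ = (6.626 × 10^-34 J·s) / (1.67 × 10^-27 kg × 1.709 × 10^7 m/s)
λ = 2.32 × 10^-14 m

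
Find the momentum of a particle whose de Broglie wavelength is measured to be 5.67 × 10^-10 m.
1.17 × 10^-24 kg·m/s

From the de Broglie relation λ = h/p, we solve for p:

p = h/λ
p = (6.626 × 10^-34 J·s) / (5.67 × 10^-10 m)
p = 1.17 × 10^-24 kg·m/s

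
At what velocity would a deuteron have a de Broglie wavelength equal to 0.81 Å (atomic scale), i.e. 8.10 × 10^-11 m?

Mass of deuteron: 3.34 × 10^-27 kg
2.45 × 10^3 m/s

From λ = h/(mv), solve for v:

v = h/(mλ)
v = (6.626 × 10^-34 J·s) / (3.34 × 10^-27 kg × 8.10 × 10^-11 m)
v = 2.45 × 10^3 m/s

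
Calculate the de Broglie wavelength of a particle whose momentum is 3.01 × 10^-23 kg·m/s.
2.20 × 10^-11 m

Using the de Broglie relation λ = h/p:

λ = h/p
λ = (6.626 × 10^-34 J·s) / (3.01 × 10^-23 kg·m/s)
λ = 2.20 × 10^-11 m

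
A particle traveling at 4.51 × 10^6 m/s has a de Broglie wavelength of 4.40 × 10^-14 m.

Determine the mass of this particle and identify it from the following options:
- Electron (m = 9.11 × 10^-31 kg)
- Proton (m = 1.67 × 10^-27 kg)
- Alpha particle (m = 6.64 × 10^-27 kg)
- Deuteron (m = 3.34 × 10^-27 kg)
The particle is a deuteron.

From λ = h/(mv), solve for mass:

m = h/(λv)
m = (6.626 × 10^-34 J·s) / (4.40 × 10^-14 m × 4.51 × 10^6 m/s)
m = 3.34 × 10^-27 kg

Comparing with the listed masses, this is closest to a deuteron.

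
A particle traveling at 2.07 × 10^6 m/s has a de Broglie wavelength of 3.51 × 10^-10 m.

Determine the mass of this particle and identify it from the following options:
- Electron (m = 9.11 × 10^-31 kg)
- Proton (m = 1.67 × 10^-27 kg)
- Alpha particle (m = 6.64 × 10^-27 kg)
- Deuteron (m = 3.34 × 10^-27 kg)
The particle is an electron.

From λ = h/(mv), solve for mass:

m = h/(λv)
m = (6.626 × 10^-34 J·s) / (3.51 × 10^-10 m × 2.07 × 10^6 m/s)
m = 9.12 × 10^-31 kg

Comparing with the listed masses, this is closest to an electron.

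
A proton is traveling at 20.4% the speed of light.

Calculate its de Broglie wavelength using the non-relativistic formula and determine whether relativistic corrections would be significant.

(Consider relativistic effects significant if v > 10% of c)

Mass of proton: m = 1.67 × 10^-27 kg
Yes, relativistic corrections are needed.

Using the non-relativistic de Broglie formula λ = h/(mv):

v = 20.4% × c = 6.116 × 10^7 m/s

λ = h/(mv)
λ = (6.626 × 10^-34 J·s) / (1.67 × 10^-27 kg × 6.116 × 10^7 m/s)
λ = 6.49 × 10^-15 m

Since v = 20.4% of c > 10% of c, relativistic corrections ARE significant and the actual wavelength would differ from this non-relativistic estimate.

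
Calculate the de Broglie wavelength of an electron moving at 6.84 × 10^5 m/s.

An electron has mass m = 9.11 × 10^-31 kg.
1.06 × 10^-9 m

Using the de Broglie relation λ = h/(mv):

λ = h/(mv)
λ = (6.626 × 10^-34 J·s) / (9.11 × 10^-31 kg × 6.84 × 10^5 m/s)
λ = 1.06 × 10^-9 m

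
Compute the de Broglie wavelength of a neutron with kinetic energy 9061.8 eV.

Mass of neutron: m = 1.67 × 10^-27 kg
3.01 × 10^-13 m

Using λ = h/√(2mKE):

First convert KE to Joules: KE = 9061.8 eV = 1.452 × 10^-15 J

λ = h/√(2mKE)
λ = (6.626 × 10^-34 J·s) / √(2 × 1.67 × 10^-27 kg × 1.452 × 10^-15 J)
λ = 3.01 × 10^-13 m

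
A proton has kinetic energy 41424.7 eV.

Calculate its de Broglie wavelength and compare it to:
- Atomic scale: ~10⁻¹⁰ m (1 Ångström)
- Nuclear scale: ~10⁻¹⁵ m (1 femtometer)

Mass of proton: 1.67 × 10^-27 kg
λ = 1.41 × 10^-13 m, which is between nuclear and atomic scales.

Using λ = h/√(2mKE):

KE = 41424.7 eV = 6.637 × 10^-15 J

λ = h/√(2mKE)
λ = (6.626 × 10^-34 J·s) / √(2 × 1.67 × 10^-27 kg × 6.637 × 10^-15 J)
λ = 1.41 × 10^-13 m

Comparison:
- Atomic scale (10⁻¹⁰ m): λ is 0.0014× this size
- Nuclear scale (10⁻¹⁵ m): λ is 1.4e+02× this size

The wavelength is between nuclear and atomic scales.

This wavelength is appropriate for probing atomic structure but too large for nuclear physics experiments.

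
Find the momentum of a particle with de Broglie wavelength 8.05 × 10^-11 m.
8.23 × 10^-24 kg·m/s

From the de Broglie relation λ = h/p, we solve for p:

p = h/λ
p = (6.626 × 10^-34 J·s) / (8.05 × 10^-11 m)
p = 8.23 × 10^-24 kg·m/s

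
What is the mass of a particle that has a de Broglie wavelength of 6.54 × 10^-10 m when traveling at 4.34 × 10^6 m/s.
2.33 × 10^-31 kg

From the de Broglie relation λ = h/(mv), we solve for m:

m = h/(λv)
m = (6.626 × 10^-34 J·s) / (6.54 × 10^-10 m × 4.34 × 10^6 m/s)
m = 2.33 × 10^-31 kg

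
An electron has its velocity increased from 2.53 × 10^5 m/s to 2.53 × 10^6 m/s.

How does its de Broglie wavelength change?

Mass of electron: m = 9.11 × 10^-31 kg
The wavelength decreases by a factor of 10.

Using λ = h/(mv):

Initial wavelength: λ₁ = h/(mv₁) = 2.87 × 10^-9 m
Final wavelength: λ₂ = h/(mv₂) = 2.87 × 10^-10 m

Since λ ∝ 1/v, when velocity increases by a factor of 10, the wavelength decreases by a factor of 10.

λ₂/λ₁ = v₁/v₂ = 1/10

The wavelength decreases by a factor of 10.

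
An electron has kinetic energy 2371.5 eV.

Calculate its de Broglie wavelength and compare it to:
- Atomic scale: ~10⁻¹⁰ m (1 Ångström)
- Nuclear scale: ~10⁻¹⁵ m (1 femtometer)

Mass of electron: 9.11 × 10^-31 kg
λ = 2.52 × 10^-11 m, which is between nuclear and atomic scales.

Using λ = h/√(2mKE):

KE = 2371.5 eV = 3.800 × 10^-16 J

λ = h/√(2mKE)
λ = (6.626 × 10^-34 J·s) / √(2 × 9.11 × 10^-31 kg × 3.800 × 10^-16 J)
λ = 2.52 × 10^-11 m

Comparison:
- Atomic scale (10⁻¹⁰ m): λ is 0.25× this size
- Nuclear scale (10⁻¹⁵ m): λ is 2.5e+04× this size

The wavelength is between nuclear and atomic scales.

This wavelength is appropriate for probing atomic structure but too large for nuclear physics experiments.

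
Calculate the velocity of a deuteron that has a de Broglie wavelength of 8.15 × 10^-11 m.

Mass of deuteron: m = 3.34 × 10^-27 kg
2.43 × 10^3 m/s

From the de Broglie relation λ = h/(mv), we solve for v:

v = h/(mλ)
v = (6.626 × 10^-34 J·s) / (3.34 × 10^-27 kg × 8.15 × 10^-11 m)
v = 2.43 × 10^3 m/s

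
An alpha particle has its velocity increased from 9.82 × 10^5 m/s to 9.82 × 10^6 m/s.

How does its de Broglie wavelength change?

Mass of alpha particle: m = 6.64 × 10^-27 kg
The wavelength decreases by a factor of 10.

Using λ = h/(mv):

Initial wavelength: λ₁ = h/(mv₁) = 1.02 × 10^-13 m
Final wavelength: λ₂ = h/(mv₂) = 1.02 × 10^-14 m

Since λ ∝ 1/v, when velocity increases by a factor of 10, the wavelength decreases by a factor of 10.

λ₂/λ₁ = v₁/v₂ = 1/10

The wavelength decreases by a factor of 10.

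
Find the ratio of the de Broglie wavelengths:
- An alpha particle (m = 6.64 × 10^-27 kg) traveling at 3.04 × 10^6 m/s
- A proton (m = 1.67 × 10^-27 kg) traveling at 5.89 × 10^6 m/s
λ₁/λ₂ = 0.487

Using λ = h/(mv):

λ₁ = h/(m₁v₁) = 3.28 × 10^-14 m
λ₂ = h/(m₂v₂) = 6.74 × 10^-14 m

Ratio λ₁/λ₂ = (m₂v₂)/(m₁v₁)
         = (1.67 × 10^-27 kg × 5.89 × 10^6 m/s) / (6.64 × 10^-27 kg × 3.04 × 10^6 m/s)
         = 0.487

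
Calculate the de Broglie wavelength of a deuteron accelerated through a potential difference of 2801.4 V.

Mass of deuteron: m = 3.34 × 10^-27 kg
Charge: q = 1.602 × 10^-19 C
3.83 × 10^-13 m

When a particle is accelerated through voltage V, it gains kinetic energy KE = qV.

The de Broglie wavelength is then λ = h/√(2mqV):

λ = h/√(2mqV)
λ = (6.626 × 10^-34 J·s) / √(2 × 3.34 × 10^-27 kg × 1.602 × 10^-19 C × 2801.4 V)
λ = 3.83 × 10^-13 m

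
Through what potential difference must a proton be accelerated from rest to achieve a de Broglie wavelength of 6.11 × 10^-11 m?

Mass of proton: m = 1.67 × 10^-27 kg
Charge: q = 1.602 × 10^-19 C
2.20 × 10^-1 V

From λ = h/√(2mqV), we solve for V:

λ² = h²/(2mqV)
V = h²/(2mqλ²)
V = (6.626 × 10^-34 J·s)² / (2 × 1.67 × 10^-27 kg × 1.602 × 10^-19 C × (6.11 × 10^-11 m)²)
V = 2.20 × 10^-1 V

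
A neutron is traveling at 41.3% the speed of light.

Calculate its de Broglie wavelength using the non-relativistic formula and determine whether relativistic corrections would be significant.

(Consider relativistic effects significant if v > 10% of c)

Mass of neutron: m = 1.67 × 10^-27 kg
Yes, relativistic corrections are needed.

Using the non-relativistic de Broglie formula λ = h/(mv):

v = 41.3% × c = 1.238 × 10^8 m/s

λ = h/(mv)
λ = (6.626 × 10^-34 J·s) / (1.67 × 10^-27 kg × 1.238 × 10^8 m/s)
λ = 3.20 × 10^-15 m

Since v = 41.3% of c > 10% of c, relativistic corrections ARE significant and the actual wavelength would differ from this non-relativistic estimate.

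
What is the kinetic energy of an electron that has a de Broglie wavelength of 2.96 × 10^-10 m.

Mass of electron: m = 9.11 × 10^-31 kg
2.75 × 10^-18 J (or 17.2 eV)

From λ = h/√(2mKE), we solve for KE:

λ² = h²/(2mKE)
KE = h²/(2mλ²)
KE = (6.626 × 10^-34 J·s)² / (2 × 9.11 × 10^-31 kg × (2.96 × 10^-10 m)²)
KE = 2.75 × 10^-18 J
KE = 17.2 eV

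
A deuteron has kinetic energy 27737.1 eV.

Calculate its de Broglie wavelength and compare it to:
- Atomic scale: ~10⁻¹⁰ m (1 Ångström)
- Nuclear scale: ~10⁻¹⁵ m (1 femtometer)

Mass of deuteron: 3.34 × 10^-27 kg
λ = 1.22 × 10^-13 m, which is between nuclear and atomic scales.

Using λ = h/√(2mKE):

KE = 27737.1 eV = 4.444 × 10^-15 J

λ = h/√(2mKE)
λ = (6.626 × 10^-34 J·s) / √(2 × 3.34 × 10^-27 kg × 4.444 × 10^-15 J)
λ = 1.22 × 10^-13 m

Comparison:
- Atomic scale (10⁻¹⁰ m): λ is 0.0012× this size
- Nuclear scale (10⁻¹⁵ m): λ is 1.2e+02× this size

The wavelength is between nuclear and atomic scales.

This wavelength is appropriate for probing atomic structure but too large for nuclear physics experiments.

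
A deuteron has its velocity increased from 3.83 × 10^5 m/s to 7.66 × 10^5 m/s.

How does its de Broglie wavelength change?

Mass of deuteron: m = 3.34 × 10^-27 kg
The wavelength decreases by a factor of 2.

Using λ = h/(mv):

Initial wavelength: λ₁ = h/(mv₁) = 5.18 × 10^-13 m
Final wavelength: λ₂ = h/(mv₂) = 2.59 × 10^-13 m

Since λ ∝ 1/v, when velocity increases by a factor of 2, the wavelength decreases by a factor of 2.

λ₂/λ₁ = v₁/v₂ = 1/2

The wavelength decreases by a factor of 2.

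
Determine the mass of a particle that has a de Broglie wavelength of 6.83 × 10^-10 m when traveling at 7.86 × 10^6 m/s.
1.23 × 10^-31 kg

From the de Broglie relation λ = h/(mv), we solve for m:

m = h/(λv)
m = (6.626 × 10^-34 J·s) / (6.83 × 10^-10 m × 7.86 × 10^6 m/s)
m = 1.23 × 10^-31 kg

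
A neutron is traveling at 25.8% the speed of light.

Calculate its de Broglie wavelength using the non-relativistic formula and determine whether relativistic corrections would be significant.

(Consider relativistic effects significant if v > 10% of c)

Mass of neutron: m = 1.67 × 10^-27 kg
Yes, relativistic corrections are needed.

Using the non-relativistic de Broglie formula λ = h/(mv):

v = 25.8% × c = 7.735 × 10^7 m/s

λ = h/(mv)
λ = (6.626 × 10^-34 J·s) / (1.67 × 10^-27 kg × 7.735 × 10^7 m/s)
λ = 5.13 × 10^-15 m

Since v = 25.8% of c > 10% of c, relativistic corrections ARE significant and the actual wavelength would differ from this non-relativistic estimate.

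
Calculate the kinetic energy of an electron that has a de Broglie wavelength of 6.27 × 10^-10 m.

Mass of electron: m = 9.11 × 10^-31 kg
6.13 × 10^-19 J (or 3.83 eV)

From λ = h/√(2mKE), we solve for KE:

λ² = h²/(2mKE)
KE = h²/(2mλ²)
KE = (6.626 × 10^-34 J·s)² / (2 × 9.11 × 10^-31 kg × (6.27 × 10^-10 m)²)
KE = 6.13 × 10^-19 J
KE = 3.83 eV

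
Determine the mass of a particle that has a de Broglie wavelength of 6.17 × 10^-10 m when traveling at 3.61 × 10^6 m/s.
2.97 × 10^-31 kg

From the de Broglie relation λ = h/(mv), we solve for m:

m = h/(λv)
m = (6.626 × 10^-34 J·s) / (6.17 × 10^-10 m × 3.61 × 10^6 m/s)
m = 2.97 × 10^-31 kg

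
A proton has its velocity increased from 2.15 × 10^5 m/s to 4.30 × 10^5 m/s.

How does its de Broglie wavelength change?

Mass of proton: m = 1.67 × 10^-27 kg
The wavelength decreases by a factor of 2.

Using λ = h/(mv):

Initial wavelength: λ₁ = h/(mv₁) = 1.85 × 10^-12 m
Final wavelength: λ₂ = h/(mv₂) = 9.23 × 10^-13 m

Since λ ∝ 1/v, when velocity increases by a factor of 2, the wavelength decreases by a factor of 2.

λ₂/λ₁ = v₁/v₂ = 1/2

The wavelength decreases by a factor of 2.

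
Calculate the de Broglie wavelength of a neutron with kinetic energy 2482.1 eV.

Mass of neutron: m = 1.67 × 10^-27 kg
5.75 × 10^-13 m

Using λ = h/√(2mKE):

First convert KE to Joules: KE = 2482.1 eV = 3.977 × 10^-16 J

λ = h/√(2mKE)
λ = (6.626 × 10^-34 J·s) / √(2 × 1.67 × 10^-27 kg × 3.977 × 10^-16 J)
λ = 5.75 × 10^-13 m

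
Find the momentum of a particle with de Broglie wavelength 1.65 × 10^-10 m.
4.02 × 10^-24 kg·m/s

From the de Broglie relation λ = h/p, we solve for p:

p = h/λ
p = (6.626 × 10^-34 J·s) / (1.65 × 10^-10 m)
p = 4.02 × 10^-24 kg·m/s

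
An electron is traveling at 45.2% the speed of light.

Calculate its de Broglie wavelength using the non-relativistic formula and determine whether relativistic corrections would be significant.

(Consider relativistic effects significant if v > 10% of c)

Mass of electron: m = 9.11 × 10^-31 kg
Yes, relativistic corrections are needed.

Using the non-relativistic de Broglie formula λ = h/(mv):

v = 45.2% × c = 1.355 × 10^8 m/s

λ = h/(mv)
λ = (6.626 × 10^-34 J·s) / (9.11 × 10^-31 kg × 1.355 × 10^8 m/s)
λ = 5.37 × 10^-12 m

Since v = 45.2% of c > 10% of c, relativistic corrections ARE significant and the actual wavelength would differ from this non-relativistic estimate.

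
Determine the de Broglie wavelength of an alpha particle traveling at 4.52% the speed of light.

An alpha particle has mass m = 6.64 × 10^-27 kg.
7.36 × 10^-15 m

Using the de Broglie relation λ = h/(mv):

v = 4.52% × c = 1.355 × 10^7 m/s

λ = h/(mv)
λ = (6.626 × 10^-34 J·s) / (6.64 × 10^-27 kg × 1.355 × 10^7 m/s)
λ = 7.36 × 10^-15 m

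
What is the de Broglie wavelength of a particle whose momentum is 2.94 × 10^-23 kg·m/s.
2.25 × 10^-11 m

Using the de Broglie relation λ = h/p:

λ = h/p
λ = (6.626 × 10^-34 J·s) / (2.94 × 10^-23 kg·m/s)
λ = 2.25 × 10^-11 m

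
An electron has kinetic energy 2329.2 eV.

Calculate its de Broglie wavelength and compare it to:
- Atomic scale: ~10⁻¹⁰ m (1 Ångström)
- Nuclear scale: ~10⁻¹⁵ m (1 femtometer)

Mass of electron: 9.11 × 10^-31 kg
λ = 2.54 × 10^-11 m, which is between nuclear and atomic scales.

Using λ = h/√(2mKE):

KE = 2329.2 eV = 3.732 × 10^-16 J

λ = h/√(2mKE)
λ = (6.626 × 10^-34 J·s) / √(2 × 9.11 × 10^-31 kg × 3.732 × 10^-16 J)
λ = 2.54 × 10^-11 m

Comparison:
- Atomic scale (10⁻¹⁰ m): λ is 0.25× this size
- Nuclear scale (10⁻¹⁵ m): λ is 2.5e+04× this size

The wavelength is between nuclear and atomic scales.

This wavelength is appropriate for probing atomic structure but too large for nuclear physics experiments.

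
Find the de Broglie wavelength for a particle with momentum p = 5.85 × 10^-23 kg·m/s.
1.13 × 10^-11 m

Using the de Broglie relation λ = h/p:

λ = h/p
λ = (6.626 × 10^-34 J·s) / (5.85 × 10^-23 kg·m/s)
λ = 1.13 × 10^-11 m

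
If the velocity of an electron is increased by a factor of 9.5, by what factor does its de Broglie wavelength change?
The wavelength decreases by a factor of 9.5.

From λ = h/(mv), the wavelength is inversely proportional to velocity:

λ ∝ 1/v

If v → 9.5v, then λ → λ/9.5

When velocity is increased by a factor of 9.5, the wavelength decreases by a factor of 9.5.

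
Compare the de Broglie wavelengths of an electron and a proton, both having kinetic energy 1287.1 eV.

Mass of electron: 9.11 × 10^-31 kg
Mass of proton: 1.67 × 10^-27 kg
The electron has the longer wavelength.

Using λ = h/√(2mKE):

For electron: λ₁ = h/√(2m₁KE) = 3.42 × 10^-11 m
For proton: λ₂ = h/√(2m₂KE) = 7.98 × 10^-13 m

Since λ ∝ 1/√m at constant kinetic energy, the lighter particle has the longer wavelength.

The electron has the longer de Broglie wavelength.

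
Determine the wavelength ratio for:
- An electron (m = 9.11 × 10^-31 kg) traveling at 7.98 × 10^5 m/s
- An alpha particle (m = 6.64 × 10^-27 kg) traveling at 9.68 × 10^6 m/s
λ₁/λ₂ = 8.84 × 10^4

Using λ = h/(mv):

λ₁ = h/(m₁v₁) = 9.11 × 10^-10 m
λ₂ = h/(m₂v₂) = 1.03 × 10^-14 m

Ratio λ₁/λ₂ = (m₂v₂)/(m₁v₁)
         = (6.64 × 10^-27 kg × 9.68 × 10^6 m/s) / (9.11 × 10^-31 kg × 7.98 × 10^5 m/s)
         = 8.84 × 10^4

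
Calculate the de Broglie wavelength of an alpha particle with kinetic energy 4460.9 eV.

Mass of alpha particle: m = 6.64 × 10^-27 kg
2.15 × 10^-13 m

Using λ = h/√(2mKE):

First convert KE to Joules: KE = 4460.9 eV = 7.147 × 10^-16 J

λ = h/√(2mKE)
λ = (6.626 × 10^-34 J·s) / √(2 × 6.64 × 10^-27 kg × 7.147 × 10^-16 J)
λ = 2.15 × 10^-13 m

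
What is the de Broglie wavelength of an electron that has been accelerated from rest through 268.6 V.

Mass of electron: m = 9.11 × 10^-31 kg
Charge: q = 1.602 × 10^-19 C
7.48 × 10^-11 m

When a particle is accelerated through voltage V, it gains kinetic energy KE = qV.

The de Broglie wavelength is then λ = h/√(2mqV):

λ = h/√(2mqV)
λ = (6.626 × 10^-34 J·s) / √(2 × 9.11 × 10^-31 kg × 1.602 × 10^-19 C × 268.6 V)
λ = 7.48 × 10^-11 m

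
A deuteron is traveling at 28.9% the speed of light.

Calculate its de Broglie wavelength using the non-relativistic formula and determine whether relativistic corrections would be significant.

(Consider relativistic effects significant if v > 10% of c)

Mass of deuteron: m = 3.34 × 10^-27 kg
Yes, relativistic corrections are needed.

Using the non-relativistic de Broglie formula λ = h/(mv):

v = 28.9% × c = 8.664 × 10^7 m/s

λ = h/(mv)
λ = (6.626 × 10^-34 J·s) / (3.34 × 10^-27 kg × 8.664 × 10^7 m/s)
λ = 2.29 × 10^-15 m

Since v = 28.9% of c > 10% of c, relativistic corrections ARE significant and the actual wavelength would differ from this non-relativistic estimate.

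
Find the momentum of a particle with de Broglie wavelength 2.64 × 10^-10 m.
2.51 × 10^-24 kg·m/s

From the de Broglie relation λ = h/p, we solve for p:

p = h/λ
p = (6.626 × 10^-34 J·s) / (2.64 × 10^-10 m)
p = 2.51 × 10^-24 kg·m/s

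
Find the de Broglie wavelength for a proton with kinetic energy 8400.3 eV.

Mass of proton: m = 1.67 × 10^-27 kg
3.13 × 10^-13 m

Using λ = h/√(2mKE):

First convert KE to Joules: KE = 8400.3 eV = 1.346 × 10^-15 J

λ = h/√(2mKE)
λ = (6.626 × 10^-34 J·s) / √(2 × 1.67 × 10^-27 kg × 1.346 × 10^-15 J)
λ = 3.13 × 10^-13 m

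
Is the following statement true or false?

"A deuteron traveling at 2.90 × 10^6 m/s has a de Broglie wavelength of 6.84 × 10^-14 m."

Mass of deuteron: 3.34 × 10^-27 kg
True

The claim is correct.

Using λ = h/(mv):
λ = (6.626 × 10^-34 J·s) / (3.34 × 10^-27 kg × 2.90 × 10^6 m/s)
λ = 6.84 × 10^-14 m

This matches the claimed value.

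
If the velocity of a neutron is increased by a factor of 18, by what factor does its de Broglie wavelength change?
The wavelength decreases by a factor of 18.

From λ = h/(mv), the wavelength is inversely proportional to velocity:

λ ∝ 1/v

If v → 18v, then λ → λ/18

When velocity is increased by a factor of 18, the wavelength decreases by a factor of 18.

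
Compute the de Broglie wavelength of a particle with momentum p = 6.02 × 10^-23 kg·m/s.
1.10 × 10^-11 m

Using the de Broglie relation λ = h/p:

λ = h/p
λ = (6.626 × 10^-34 J·s) / (6.02 × 10^-23 kg·m/s)
λ = 1.10 × 10^-11 m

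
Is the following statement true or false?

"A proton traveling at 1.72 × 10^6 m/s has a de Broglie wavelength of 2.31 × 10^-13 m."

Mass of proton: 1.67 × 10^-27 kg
True

The claim is correct.

Using λ = h/(mv):
λ = (6.626 × 10^-34 J·s) / (1.67 × 10^-27 kg × 1.72 × 10^6 m/s)
λ = 2.31 × 10^-13 m

This matches the claimed value.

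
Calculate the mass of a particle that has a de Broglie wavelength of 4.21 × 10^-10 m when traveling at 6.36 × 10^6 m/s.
2.47 × 10^-31 kg

From the de Broglie relation λ = h/(mv), we solve for m:

m = h/(λv)
m = (6.626 × 10^-34 J·s) / (4.21 × 10^-10 m × 6.36 × 10^6 m/s)
m = 2.47 × 10^-31 kg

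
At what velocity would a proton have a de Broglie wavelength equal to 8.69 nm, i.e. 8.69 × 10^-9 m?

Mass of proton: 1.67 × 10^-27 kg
4.57 × 10^1 m/s

From λ = h/(mv), solve for v:

v = h/(mλ)
v = (6.626 × 10^-34 J·s) / (1.67 × 10^-27 kg × 8.69 × 10^-9 m)
v = 4.57 × 10^1 m/s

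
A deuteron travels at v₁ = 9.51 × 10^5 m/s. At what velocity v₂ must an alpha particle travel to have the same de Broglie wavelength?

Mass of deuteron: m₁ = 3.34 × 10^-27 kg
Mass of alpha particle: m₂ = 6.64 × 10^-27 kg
v₂ = 4.78 × 10^5 m/s

For equal de Broglie wavelengths: λ₁ = λ₂

h/(m₁v₁) = h/(m₂v₂)
m₁v₁ = m₂v₂
v₂ = v₁ · (m₁/m₂)

v₂ = 9.51 × 10^5 m/s × (3.34 × 10^-27 kg / 6.64 × 10^-27 kg)
v₂ = 4.78 × 10^5 m/s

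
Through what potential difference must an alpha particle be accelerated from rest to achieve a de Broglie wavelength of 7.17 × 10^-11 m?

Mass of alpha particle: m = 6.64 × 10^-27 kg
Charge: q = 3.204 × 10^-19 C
2.01 × 10^-2 V

From λ = h/√(2mqV), we solve for V:

λ² = h²/(2mqV)
V = h²/(2mqλ²)
V = (6.626 × 10^-34 J·s)² / (2 × 6.64 × 10^-27 kg × 3.204 × 10^-19 C × (7.17 × 10^-11 m)²)
V = 2.01 × 10^-2 V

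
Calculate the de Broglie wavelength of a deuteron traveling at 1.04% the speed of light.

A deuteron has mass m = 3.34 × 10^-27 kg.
6.36 × 10^-14 m

Using the de Broglie relation λ = h/(mv):

v = 1.04% × c = 3.118 × 10^6 m/s

λ = h/(mv)
λ = (6.626 × 10^-34 J·s) / (3.34 × 10^-27 kg × 3.118 × 10^6 m/s)
λ = 6.36 × 10^-14 m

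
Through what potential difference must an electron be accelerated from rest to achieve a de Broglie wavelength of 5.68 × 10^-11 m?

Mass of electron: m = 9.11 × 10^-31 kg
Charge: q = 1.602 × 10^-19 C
466 V

From λ = h/√(2mqV), we solve for V:

λ² = h²/(2mqV)
V = h²/(2mqλ²)
V = (6.626 × 10^-34 J·s)² / (2 × 9.11 × 10^-31 kg × 1.602 × 10^-19 C × (5.68 × 10^-11 m)²)
V = 466 V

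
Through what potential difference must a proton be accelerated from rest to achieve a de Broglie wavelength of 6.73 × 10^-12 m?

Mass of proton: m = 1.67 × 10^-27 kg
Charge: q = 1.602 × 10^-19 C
18.1 V

From λ = h/√(2mqV), we solve for V:

λ² = h²/(2mqV)
V = h²/(2mqλ²)
V = (6.626 × 10^-34 J·s)² / (2 × 1.67 × 10^-27 kg × 1.602 × 10^-19 C × (6.73 × 10^-12 m)²)
V = 18.1 V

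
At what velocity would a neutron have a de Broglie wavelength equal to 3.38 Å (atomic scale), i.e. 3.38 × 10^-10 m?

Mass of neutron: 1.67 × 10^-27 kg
1.17 × 10^3 m/s

From λ = h/(mv), solve for v:

v = h/(mλ)
v = (6.626 × 10^-34 J·s) / (1.67 × 10^-27 kg × 3.38 × 10^-10 m)
v = 1.17 × 10^3 m/s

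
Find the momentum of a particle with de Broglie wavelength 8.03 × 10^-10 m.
8.25 × 10^-25 kg·m/s

From the de Broglie relation λ = h/p, we solve for p:

p = h/λ
p = (6.626 × 10^-34 J·s) / (8.03 × 10^-10 m)
p = 8.25 × 10^-25 kg·m/s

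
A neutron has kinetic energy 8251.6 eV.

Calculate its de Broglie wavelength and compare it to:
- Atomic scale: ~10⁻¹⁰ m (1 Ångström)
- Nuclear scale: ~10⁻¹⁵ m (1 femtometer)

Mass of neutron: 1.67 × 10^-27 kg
λ = 3.15 × 10^-13 m, which is between nuclear and atomic scales.

Using λ = h/√(2mKE):

KE = 8251.6 eV = 1.322 × 10^-15 J

λ = h/√(2mKE)
λ = (6.626 × 10^-34 J·s) / √(2 × 1.67 × 10^-27 kg × 1.322 × 10^-15 J)
λ = 3.15 × 10^-13 m

Comparison:
- Atomic scale (10⁻¹⁰ m): λ is 0.0032× this size
- Nuclear scale (10⁻¹⁵ m): λ is 3.2e+02× this size

The wavelength is between nuclear and atomic scales.

This wavelength is appropriate for probing atomic structure but too large for nuclear physics experiments.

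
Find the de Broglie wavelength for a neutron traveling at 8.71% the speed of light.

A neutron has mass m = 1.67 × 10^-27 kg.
1.52 × 10^-14 m

Using the de Broglie relation λ = h/(mv):

v = 8.71% × c = 2.611 × 10^7 m/s

λ = h/(mv)
λ = (6.626 × 10^-34 J·s) / (1.67 × 10^-27 kg × 2.611 × 10^7 m/s)
λ = 1.52 × 10^-14 m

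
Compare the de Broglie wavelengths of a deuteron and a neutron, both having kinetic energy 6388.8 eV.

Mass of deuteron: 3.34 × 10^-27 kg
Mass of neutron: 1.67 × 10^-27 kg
The neutron has the longer wavelength.

Using λ = h/√(2mKE):

For deuteron: λ₁ = h/√(2m₁KE) = 2.53 × 10^-13 m
For neutron: λ₂ = h/√(2m₂KE) = 3.58 × 10^-13 m

Since λ ∝ 1/√m at constant kinetic energy, the lighter particle has the longer wavelength.

The neutron has the longer de Broglie wavelength.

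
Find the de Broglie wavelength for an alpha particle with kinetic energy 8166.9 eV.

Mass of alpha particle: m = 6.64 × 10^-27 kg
1.59 × 10^-13 m

Using λ = h/√(2mKE):

First convert KE to Joules: KE = 8166.9 eV = 1.308 × 10^-15 J

λ = h/√(2mKE)
λ = (6.626 × 10^-34 J·s) / √(2 × 6.64 × 10^-27 kg × 1.308 × 10^-15 J)
λ = 1.59 × 10^-13 m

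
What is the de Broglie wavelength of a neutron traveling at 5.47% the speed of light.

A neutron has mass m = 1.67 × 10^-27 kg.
2.42 × 10^-14 m

Using the de Broglie relation λ = h/(mv):

v = 5.47% × c = 1.640 × 10^7 m/s

λ = h/(mv)
λ = (6.626 × 10^-34 J·s) / (1.67 × 10^-27 kg × 1.640 × 10^7 m/s)
λ = 2.42 × 10^-14 m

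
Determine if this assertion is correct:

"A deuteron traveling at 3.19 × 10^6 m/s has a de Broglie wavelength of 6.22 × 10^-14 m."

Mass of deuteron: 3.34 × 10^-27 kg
True

The claim is correct.

Using λ = h/(mv):
λ = (6.626 × 10^-34 J·s) / (3.34 × 10^-27 kg × 3.19 × 10^6 m/s)
λ = 6.22 × 10^-14 m

This matches the claimed value.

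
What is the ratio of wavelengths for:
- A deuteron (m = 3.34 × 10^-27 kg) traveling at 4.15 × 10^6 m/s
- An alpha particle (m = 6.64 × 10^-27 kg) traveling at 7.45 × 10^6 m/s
λ₁/λ₂ = 3.57

Using λ = h/(mv):

λ₁ = h/(m₁v₁) = 4.78 × 10^-14 m
λ₂ = h/(m₂v₂) = 1.34 × 10^-14 m

Ratio λ₁/λ₂ = (m₂v₂)/(m₁v₁)
         = (6.64 × 10^-27 kg × 7.45 × 10^6 m/s) / (3.34 × 10^-27 kg × 4.15 × 10^6 m/s)
         = 3.57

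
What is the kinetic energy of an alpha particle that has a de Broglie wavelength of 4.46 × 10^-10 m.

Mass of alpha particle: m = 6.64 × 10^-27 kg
1.66 × 10^-22 J (or 1.04 × 10^-3 eV)

From λ = h/√(2mKE), we solve for KE:

λ² = h²/(2mKE)
KE = h²/(2mλ²)
KE = (6.626 × 10^-34 J·s)² / (2 × 6.64 × 10^-27 kg × (4.46 × 10^-10 m)²)
KE = 1.66 × 10^-22 J
KE = 1.04 × 10^-3 eV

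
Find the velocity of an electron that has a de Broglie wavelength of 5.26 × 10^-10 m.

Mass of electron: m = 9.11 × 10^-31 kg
1.38 × 10^6 m/s

From the de Broglie relation λ = h/(mv), we solve for v:

v = h/(mλ)
v = (6.626 × 10^-34 J·s) / (9.11 × 10^-31 kg × 5.26 × 10^-10 m)
v = 1.38 × 10^6 m/s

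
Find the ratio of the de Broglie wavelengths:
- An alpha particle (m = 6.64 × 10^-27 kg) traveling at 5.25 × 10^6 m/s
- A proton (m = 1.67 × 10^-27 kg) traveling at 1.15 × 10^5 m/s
λ₁/λ₂ = 5.51 × 10^-3

Using λ = h/(mv):

λ₁ = h/(m₁v₁) = 1.90 × 10^-14 m
λ₂ = h/(m₂v₂) = 3.45 × 10^-12 m

Ratio λ₁/λ₂ = (m₂v₂)/(m₁v₁)
         = (1.67 × 10^-27 kg × 1.15 × 10^5 m/s) / (6.64 × 10^-27 kg × 5.25 × 10^6 m/s)
         = 5.51 × 10^-3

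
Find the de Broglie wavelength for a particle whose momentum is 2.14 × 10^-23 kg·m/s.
3.10 × 10^-11 m

Using the de Broglie relation λ = h/p:

λ = h/p
λ = (6.626 × 10^-34 J·s) / (2.14 × 10^-23 kg·m/s)
λ = 3.10 × 10^-11 m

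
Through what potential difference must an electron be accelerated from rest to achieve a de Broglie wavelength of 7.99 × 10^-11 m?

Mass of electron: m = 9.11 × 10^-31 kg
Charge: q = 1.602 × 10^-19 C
236 V

From λ = h/√(2mqV), we solve for V:

λ² = h²/(2mqV)
V = h²/(2mqλ²)
V = (6.626 × 10^-34 J·s)² / (2 × 9.11 × 10^-31 kg × 1.602 × 10^-19 C × (7.99 × 10^-11 m)²)
V = 236 V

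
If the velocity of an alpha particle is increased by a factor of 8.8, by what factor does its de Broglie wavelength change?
The wavelength decreases by a factor of 8.8.

From λ = h/(mv), the wavelength is inversely proportional to velocity:

λ ∝ 1/v

If v → 8.8v, then λ → λ/8.8

When velocity is increased by a factor of 8.8, the wavelength decreases by a factor of 8.8.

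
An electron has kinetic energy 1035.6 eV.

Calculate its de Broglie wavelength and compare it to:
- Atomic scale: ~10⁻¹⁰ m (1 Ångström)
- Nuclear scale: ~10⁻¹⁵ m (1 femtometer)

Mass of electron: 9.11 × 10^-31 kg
λ = 3.81 × 10^-11 m, which is between nuclear and atomic scales.

Using λ = h/√(2mKE):

KE = 1035.6 eV = 1.659 × 10^-16 J

λ = h/√(2mKE)
λ = (6.626 × 10^-34 J·s) / √(2 × 9.11 × 10^-31 kg × 1.659 × 10^-16 J)
λ = 3.81 × 10^-11 m

Comparison:
- Atomic scale (10⁻¹⁰ m): λ is 0.38× this size
- Nuclear scale (10⁻¹⁵ m): λ is 3.8e+04× this size

The wavelength is between nuclear and atomic scales.

This wavelength is appropriate for probing atomic structure but too large for nuclear physics experiments.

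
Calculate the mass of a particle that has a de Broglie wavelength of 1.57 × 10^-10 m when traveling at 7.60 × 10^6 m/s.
5.55 × 10^-31 kg

From the de Broglie relation λ = h/(mv), we solve for m:

m = h/(λv)
m = (6.626 × 10^-34 J·s) / (1.57 × 10^-10 m × 7.60 × 10^6 m/s)
m = 5.55 × 10^-31 kg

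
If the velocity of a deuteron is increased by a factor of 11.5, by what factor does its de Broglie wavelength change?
The wavelength decreases by a factor of 11.5.

From λ = h/(mv), the wavelength is inversely proportional to velocity:

λ ∝ 1/v

If v → 11.5v, then λ → λ/11.5

When velocity is increased by a factor of 11.5, the wavelength decreases by a factor of 11.5.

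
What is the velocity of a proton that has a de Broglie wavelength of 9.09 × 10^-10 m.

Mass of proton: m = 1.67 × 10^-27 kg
4.36 × 10^2 m/s

From the de Broglie relation λ = h/(mv), we solve for v:

v = h/(mλ)
v = (6.626 × 10^-34 J·s) / (1.67 × 10^-27 kg × 9.09 × 10^-10 m)
v = 4.36 × 10^2 m/s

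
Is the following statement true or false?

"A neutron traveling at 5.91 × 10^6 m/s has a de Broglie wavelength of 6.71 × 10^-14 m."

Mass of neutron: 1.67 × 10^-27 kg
True

The claim is correct.

Using λ = h/(mv):
λ = (6.626 × 10^-34 J·s) / (1.67 × 10^-27 kg × 5.91 × 10^6 m/s)
λ = 6.71 × 10^-14 m

This matches the claimed value.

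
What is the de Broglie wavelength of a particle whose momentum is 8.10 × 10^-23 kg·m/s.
8.18 × 10^-12 m

Using the de Broglie relation λ = h/p:

λ = h/p
λ = (6.626 × 10^-34 J·s) / (8.10 × 10^-23 kg·m/s)
λ = 8.18 × 10^-12 m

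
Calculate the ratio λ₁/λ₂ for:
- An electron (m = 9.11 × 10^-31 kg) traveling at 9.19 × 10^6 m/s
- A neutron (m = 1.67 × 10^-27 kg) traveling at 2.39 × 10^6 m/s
λ₁/λ₂ = 477

Using λ = h/(mv):

λ₁ = h/(m₁v₁) = 7.91 × 10^-11 m
λ₂ = h/(m₂v₂) = 1.66 × 10^-13 m

Ratio λ₁/λ₂ = (m₂v₂)/(m₁v₁)
         = (1.67 × 10^-27 kg × 2.39 × 10^6 m/s) / (9.11 × 10^-31 kg × 9.19 × 10^6 m/s)
         = 477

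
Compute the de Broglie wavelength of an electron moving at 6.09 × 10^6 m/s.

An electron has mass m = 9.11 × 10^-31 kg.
1.19 × 10^-10 m

Using the de Broglie relation λ = h/(mv):

λ = h/(mv)
λ = (6.626 × 10^-34 J·s) / (9.11 × 10^-31 kg × 6.09 × 10^6 m/s)
λ = 1.19 × 10^-10 m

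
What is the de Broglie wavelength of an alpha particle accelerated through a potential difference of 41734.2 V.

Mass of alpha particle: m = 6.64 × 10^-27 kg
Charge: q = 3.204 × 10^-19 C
4.97 × 10^-14 m

When a particle is accelerated through voltage V, it gains kinetic energy KE = qV.

The de Broglie wavelength is then λ = h/√(2mqV):

λ = h/√(2mqV)
λ = (6.626 × 10^-34 J·s) / √(2 × 6.64 × 10^-27 kg × 3.204 × 10^-19 C × 41734.2 V)
λ = 4.97 × 10^-14 m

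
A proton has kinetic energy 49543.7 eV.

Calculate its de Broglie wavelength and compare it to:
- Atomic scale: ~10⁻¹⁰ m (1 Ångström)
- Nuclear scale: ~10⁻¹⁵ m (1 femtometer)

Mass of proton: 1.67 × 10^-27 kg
λ = 1.29 × 10^-13 m, which is between nuclear and atomic scales.

Using λ = h/√(2mKE):

KE = 49543.7 eV = 7.938 × 10^-15 J

λ = h/√(2mKE)
λ = (6.626 × 10^-34 J·s) / √(2 × 1.67 × 10^-27 kg × 7.938 × 10^-15 J)
λ = 1.29 × 10^-13 m

Comparison:
- Atomic scale (10⁻¹⁰ m): λ is 0.0013× this size
- Nuclear scale (10⁻¹⁵ m): λ is 1.3e+02× this size

The wavelength is between nuclear and atomic scales.

This wavelength is appropriate for probing atomic structure but too large for nuclear physics experiments.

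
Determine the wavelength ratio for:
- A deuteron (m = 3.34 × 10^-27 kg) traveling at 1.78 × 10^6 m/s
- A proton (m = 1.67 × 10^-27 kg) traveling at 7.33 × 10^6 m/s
λ₁/λ₂ = 2.06

Using λ = h/(mv):

λ₁ = h/(m₁v₁) = 1.11 × 10^-13 m
λ₂ = h/(m₂v₂) = 5.41 × 10^-14 m

Ratio λ₁/λ₂ = (m₂v₂)/(m₁v₁)
         = (1.67 × 10^-27 kg × 7.33 × 10^6 m/s) / (3.34 × 10^-27 kg × 1.78 × 10^6 m/s)
         = 2.06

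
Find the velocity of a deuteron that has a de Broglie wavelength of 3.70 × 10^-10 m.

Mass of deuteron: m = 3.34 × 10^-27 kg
5.36 × 10^2 m/s

From the de Broglie relation λ = h/(mv), we solve for v:

v = h/(mλ)
v = (6.626 × 10^-34 J·s) / (3.34 × 10^-27 kg × 3.70 × 10^-10 m)
v = 5.36 × 10^2 m/s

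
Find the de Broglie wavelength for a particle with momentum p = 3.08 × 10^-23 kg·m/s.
2.15 × 10^-11 m

Using the de Broglie relation λ = h/p:

λ = h/p
λ = (6.626 × 10^-34 J·s) / (3.08 × 10^-23 kg·m/s)
λ = 2.15 × 10^-11 m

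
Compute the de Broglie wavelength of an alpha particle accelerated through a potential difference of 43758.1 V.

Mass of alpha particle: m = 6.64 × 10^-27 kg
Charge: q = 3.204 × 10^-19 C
4.86 × 10^-14 m

When a particle is accelerated through voltage V, it gains kinetic energy KE = qV.

The de Broglie wavelength is then λ = h/√(2mqV):

λ = h/√(2mqV)
λ = (6.626 × 10^-34 J·s) / √(2 × 6.64 × 10^-27 kg × 3.204 × 10^-19 C × 43758.1 V)
λ = 4.86 × 10^-14 m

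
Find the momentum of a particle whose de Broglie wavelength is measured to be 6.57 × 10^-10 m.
1.01 × 10^-24 kg·m/s

From the de Broglie relation λ = h/p, we solve for p:

p = h/λ
p = (6.626 × 10^-34 J·s) / (6.57 × 10^-10 m)
p = 1.01 × 10^-24 kg·m/s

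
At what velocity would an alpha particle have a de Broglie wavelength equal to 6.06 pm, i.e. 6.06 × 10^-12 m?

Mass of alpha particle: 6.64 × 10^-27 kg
1.65 × 10^4 m/s

From λ = h/(mv), solve for v:

v = h/(mλ)
v = (6.626 × 10^-34 J·s) / (6.64 × 10^-27 kg × 6.06 × 10^-12 m)
v = 1.65 × 10^4 m/s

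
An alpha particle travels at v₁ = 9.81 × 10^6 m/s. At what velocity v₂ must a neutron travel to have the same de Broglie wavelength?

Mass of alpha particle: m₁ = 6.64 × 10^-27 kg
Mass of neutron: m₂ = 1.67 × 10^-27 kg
v₂ = 3.90 × 10^7 m/s

For equal de Broglie wavelengths: λ₁ = λ₂

h/(m₁v₁) = h/(m₂v₂)
m₁v₁ = m₂v₂
v₂ = v₁ · (m₁/m₂)

v₂ = 9.81 × 10^6 m/s × (6.64 × 10^-27 kg / 1.67 × 10^-27 kg)
v₂ = 3.90 × 10^7 m/s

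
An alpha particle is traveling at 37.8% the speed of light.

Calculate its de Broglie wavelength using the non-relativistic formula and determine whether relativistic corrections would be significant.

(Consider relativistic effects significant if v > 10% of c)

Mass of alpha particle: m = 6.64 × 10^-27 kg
Yes, relativistic corrections are needed.

Using the non-relativistic de Broglie formula λ = h/(mv):

v = 37.8% × c = 1.133 × 10^8 m/s

λ = h/(mv)
λ = (6.626 × 10^-34 J·s) / (6.64 × 10^-27 kg × 1.133 × 10^8 m/s)
λ = 8.81 × 10^-16 m

Since v = 37.8% of c > 10% of c, relativistic corrections ARE significant and the actual wavelength would differ from this non-relativistic estimate.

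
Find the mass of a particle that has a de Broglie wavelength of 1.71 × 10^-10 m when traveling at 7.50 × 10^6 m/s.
5.17 × 10^-31 kg

From the de Broglie relation λ = h/(mv), we solve for m:

m = h/(λv)
m = (6.626 × 10^-34 J·s) / (1.71 × 10^-10 m × 7.50 × 10^6 m/s)
m = 5.17 × 10^-31 kg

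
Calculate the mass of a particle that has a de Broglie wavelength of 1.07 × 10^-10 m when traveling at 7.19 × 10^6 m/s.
8.61 × 10^-31 kg

From the de Broglie relation λ = h/(mv), we solve for m:

m = h/(λv)
m = (6.626 × 10^-34 J·s) / (1.07 × 10^-10 m × 7.19 × 10^6 m/s)
m = 8.61 × 10^-31 kg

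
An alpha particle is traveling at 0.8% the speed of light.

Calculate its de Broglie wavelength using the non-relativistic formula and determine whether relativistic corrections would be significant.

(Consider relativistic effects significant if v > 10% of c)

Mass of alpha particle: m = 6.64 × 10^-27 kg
No, relativistic corrections are not needed.

Using the non-relativistic de Broglie formula λ = h/(mv):

v = 0.8% × c = 2.398 × 10^6 m/s

λ = h/(mv)
λ = (6.626 × 10^-34 J·s) / (6.64 × 10^-27 kg × 2.398 × 10^6 m/s)
λ = 4.16 × 10^-14 m

Since v = 0.8% of c < 10% of c, relativistic corrections are NOT significant and this non-relativistic result is a good approximation.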